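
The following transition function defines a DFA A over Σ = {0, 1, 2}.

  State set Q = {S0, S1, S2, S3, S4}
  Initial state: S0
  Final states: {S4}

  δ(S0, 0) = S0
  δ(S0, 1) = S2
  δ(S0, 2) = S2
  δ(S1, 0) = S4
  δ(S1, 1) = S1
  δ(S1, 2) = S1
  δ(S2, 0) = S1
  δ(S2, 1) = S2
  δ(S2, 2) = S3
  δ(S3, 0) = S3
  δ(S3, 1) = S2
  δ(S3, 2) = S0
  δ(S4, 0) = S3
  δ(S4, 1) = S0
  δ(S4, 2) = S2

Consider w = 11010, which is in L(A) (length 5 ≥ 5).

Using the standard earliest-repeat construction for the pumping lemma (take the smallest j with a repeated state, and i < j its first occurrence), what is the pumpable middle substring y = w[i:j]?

1

Run of A on w = 1 1 0 1 0:
  step 0: S0  (start)
  step 1: S2  (read 1: S0→S2)
  step 2: S2  (read 1: S2→S2)   ← first repeat (S2 seen earlier)
  step 3: S1  (read 0: S2→S1)
  step 4: S1  (read 1: S1→S1)
  step 5: S4  (read 0: S1→S4)

So i = 1, j = 2, giving x = w[0:1] = 1, y = w[1:2] = 1, z = w[2:5] = 010.
Check: |xy| = 2 ≤ 5 and |y| = 1 ≥ 1. Reading y takes A from S2 back to S2, so every xyⁱz is accepted.
The DFA has 5 states, so the proof of the pumping lemma guarantees a repeated state among the first 5+1 visited; the segment between the two visits is the pumpable y.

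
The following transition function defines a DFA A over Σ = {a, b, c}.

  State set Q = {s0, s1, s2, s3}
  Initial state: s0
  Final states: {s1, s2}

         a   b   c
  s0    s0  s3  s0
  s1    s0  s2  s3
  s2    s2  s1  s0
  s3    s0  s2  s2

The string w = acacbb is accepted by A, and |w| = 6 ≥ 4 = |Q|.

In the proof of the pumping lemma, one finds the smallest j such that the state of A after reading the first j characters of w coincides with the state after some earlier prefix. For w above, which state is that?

State sequence: s0 -a-> s0 -c-> s0 -a-> s0 -c-> s0 -b-> s3 -b-> s2
First repeat at step 1: s0 was already visited.

The earliest repeat is at step j = 1: A is in s0, which it already visited at step i = 0.
Pumping length from the standard proof: p = 4 (the number of states). The repeated state found above gives |xy| = j ≤ 4 and |y| = j − i ≥ 1.

s0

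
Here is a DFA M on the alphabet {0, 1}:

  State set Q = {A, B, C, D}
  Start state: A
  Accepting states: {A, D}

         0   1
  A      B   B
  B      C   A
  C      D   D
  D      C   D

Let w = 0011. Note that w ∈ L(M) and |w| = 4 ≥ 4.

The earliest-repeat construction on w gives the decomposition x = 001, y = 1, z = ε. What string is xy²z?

00111

xy^2z = 001·1·1·ε = 00111.
Reading y = 1 takes M from D back to D, so after x·y·y the machine is still in D, and z then leads to the accepting state D. Hence 00111 ∈ L(M).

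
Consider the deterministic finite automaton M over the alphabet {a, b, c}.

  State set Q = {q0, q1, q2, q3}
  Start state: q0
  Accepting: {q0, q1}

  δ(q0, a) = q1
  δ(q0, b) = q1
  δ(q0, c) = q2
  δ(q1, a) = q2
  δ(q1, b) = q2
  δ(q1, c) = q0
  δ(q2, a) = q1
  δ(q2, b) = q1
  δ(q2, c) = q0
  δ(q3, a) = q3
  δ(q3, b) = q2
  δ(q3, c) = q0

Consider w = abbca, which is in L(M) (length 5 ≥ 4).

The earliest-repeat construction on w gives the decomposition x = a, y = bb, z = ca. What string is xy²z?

xy^2z = a·bb·bb·ca = abbbbca.
Reading y = bb takes M from q1 back to q1, so after x·y·y the machine is still in q1, and z then leads to the accepting state q1. Hence abbbbca ∈ L(M).

abbbbca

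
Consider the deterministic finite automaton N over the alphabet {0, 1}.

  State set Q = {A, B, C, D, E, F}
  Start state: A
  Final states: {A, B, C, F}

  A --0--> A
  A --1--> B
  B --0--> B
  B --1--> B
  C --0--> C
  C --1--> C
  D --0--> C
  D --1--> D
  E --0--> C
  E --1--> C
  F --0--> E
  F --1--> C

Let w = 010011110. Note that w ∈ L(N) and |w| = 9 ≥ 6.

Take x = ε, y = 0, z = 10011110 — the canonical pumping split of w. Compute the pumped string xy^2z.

xy^2z = ε·0·0·10011110 = 0010011110.
Reading y = 0 takes N from A back to A, so after x·y·y the machine is still in A, and z then leads to the accepting state B. Hence 0010011110 ∈ L(N).

0010011110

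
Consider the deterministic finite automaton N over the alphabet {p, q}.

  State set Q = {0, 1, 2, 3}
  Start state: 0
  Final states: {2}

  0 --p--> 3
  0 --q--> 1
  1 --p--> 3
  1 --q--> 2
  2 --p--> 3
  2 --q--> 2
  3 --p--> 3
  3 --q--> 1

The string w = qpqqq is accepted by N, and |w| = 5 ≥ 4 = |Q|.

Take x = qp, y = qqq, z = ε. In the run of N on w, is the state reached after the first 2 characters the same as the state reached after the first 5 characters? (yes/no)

no

State sequence: 0 -q-> 1 -p-> 3 -q-> 1 -q-> 2 -q-> 2

After x (step 2): 3. After xy (step 5): 2.
They differ (3 ≠ 2), so y is not a cycle from the state after x; this split is not the one the pumping-lemma construction produces, and pumping y need not keep the string in L(N).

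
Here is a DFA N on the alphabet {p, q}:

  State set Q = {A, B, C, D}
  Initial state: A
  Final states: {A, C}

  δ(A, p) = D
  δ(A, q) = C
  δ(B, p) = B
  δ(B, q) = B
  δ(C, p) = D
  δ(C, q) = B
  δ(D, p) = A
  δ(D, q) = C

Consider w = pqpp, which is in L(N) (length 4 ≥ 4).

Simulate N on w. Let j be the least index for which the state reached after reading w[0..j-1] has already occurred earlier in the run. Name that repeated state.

D

State sequence: A -p-> D -q-> C -p-> D -p-> A
First repeat at step 3: D was already visited.

The earliest repeat is at step j = 3: N is in D, which it already visited at step i = 1.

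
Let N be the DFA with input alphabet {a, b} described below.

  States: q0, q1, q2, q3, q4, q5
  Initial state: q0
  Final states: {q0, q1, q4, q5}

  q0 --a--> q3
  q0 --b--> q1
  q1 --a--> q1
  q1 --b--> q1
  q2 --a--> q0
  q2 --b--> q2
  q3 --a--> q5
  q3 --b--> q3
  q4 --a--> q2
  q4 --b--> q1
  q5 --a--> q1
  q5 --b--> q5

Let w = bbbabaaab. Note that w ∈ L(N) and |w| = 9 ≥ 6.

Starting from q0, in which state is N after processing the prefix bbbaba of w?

Run of N on the first 6 characters of w = b b b a b a:
  step 0: q0  (start)
  step 1: q1  (read b: q0→q1)
  step 2: q1  (read b: q1→q1)
  step 3: q1  (read b: q1→q1)
  step 4: q1  (read a: q1→q1)
  step 5: q1  (read b: q1→q1)
  step 6: q1  (read a: q1→q1)

After reading 6 characters, N is in state q1.
(This kind of state-tracing is the core of the pumping-lemma construction: with 6 states, pigeonhole forces a repeat within the first 6 steps.)

q1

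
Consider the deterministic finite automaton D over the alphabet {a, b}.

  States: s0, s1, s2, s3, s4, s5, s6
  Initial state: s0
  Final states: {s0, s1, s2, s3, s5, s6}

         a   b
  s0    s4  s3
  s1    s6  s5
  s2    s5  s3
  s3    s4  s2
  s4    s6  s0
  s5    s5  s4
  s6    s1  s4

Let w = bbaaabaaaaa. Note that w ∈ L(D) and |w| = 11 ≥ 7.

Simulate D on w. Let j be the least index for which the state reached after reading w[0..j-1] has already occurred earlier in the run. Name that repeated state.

Run of D on w = b b a a a b a a a a a:
  step 0: s0  (start)
  step 1: s3  (read b: s0→s3)
  step 2: s2  (read b: s3→s2)
  step 3: s5  (read a: s2→s5)
  step 4: s5  (read a: s5→s5)   ← first repeat (s5 seen earlier)
  step 5: s5  (read a: s5→s5)
  step 6: s4  (read b: s5→s4)
  step 7: s6  (read a: s4→s6)
  step 8: s1  (read a: s6→s1)
  step 9: s6  (read a: s1→s6)
  step 10: s1  (read a: s6→s1)
  step 11: s6  (read a: s1→s6)

The earliest repeat is at step j = 4: D is in s5, which it already visited at step i = 3.
With |Q| = 7, pigeonhole forces a state repeat no later than step 7; the substring read between the first and second visits to that state can be pumped.

s5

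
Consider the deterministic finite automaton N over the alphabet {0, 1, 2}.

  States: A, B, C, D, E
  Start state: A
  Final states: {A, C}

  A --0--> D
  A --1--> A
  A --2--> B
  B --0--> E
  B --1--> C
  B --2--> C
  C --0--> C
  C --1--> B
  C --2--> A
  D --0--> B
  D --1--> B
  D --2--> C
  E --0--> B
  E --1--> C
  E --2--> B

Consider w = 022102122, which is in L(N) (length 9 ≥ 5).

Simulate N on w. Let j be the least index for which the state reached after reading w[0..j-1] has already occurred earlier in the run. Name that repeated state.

Run of N on w = 0 2 2 1 0 2 1 2 2:
  step 0: A  (start)
  step 1: D  (read 0: A→D)
  step 2: C  (read 2: D→C)
  step 3: A  (read 2: C→A)   ← first repeat (A seen earlier)
  step 4: A  (read 1: A→A)
  step 5: D  (read 0: A→D)
  step 6: C  (read 2: D→C)
  step 7: B  (read 1: C→B)
  step 8: C  (read 2: B→C)
  step 9: A  (read 2: C→A)

The earliest repeat is at step j = 3: N is in A, which it already visited at step i = 0.
With |Q| = 5, pigeonhole forces a state repeat no later than step 5; the substring read between the first and second visits to that state can be pumped.

A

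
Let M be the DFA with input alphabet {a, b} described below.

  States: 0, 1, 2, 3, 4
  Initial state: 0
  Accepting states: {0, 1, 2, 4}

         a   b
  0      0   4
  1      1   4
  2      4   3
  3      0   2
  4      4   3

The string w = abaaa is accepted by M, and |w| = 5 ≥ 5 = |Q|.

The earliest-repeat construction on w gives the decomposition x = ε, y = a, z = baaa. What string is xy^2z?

xy^2z = ε·a·a·baaa = aabaaa.
Reading y = a takes M from 0 back to 0, so after x·y·y the machine is still in 0, and z then leads to the accepting state 4. Hence aabaaa ∈ L(M).

aabaaa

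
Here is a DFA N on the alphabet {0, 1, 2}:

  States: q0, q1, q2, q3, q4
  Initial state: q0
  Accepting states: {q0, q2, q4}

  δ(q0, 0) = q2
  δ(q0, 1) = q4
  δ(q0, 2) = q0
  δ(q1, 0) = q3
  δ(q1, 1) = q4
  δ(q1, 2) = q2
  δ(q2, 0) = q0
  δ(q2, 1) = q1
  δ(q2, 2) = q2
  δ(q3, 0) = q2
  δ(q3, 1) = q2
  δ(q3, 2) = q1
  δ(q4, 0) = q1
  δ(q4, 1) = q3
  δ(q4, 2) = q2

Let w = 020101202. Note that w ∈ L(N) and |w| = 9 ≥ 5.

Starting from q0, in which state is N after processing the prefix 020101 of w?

q4

State sequence: q0 -0-> q2 -2-> q2 -0-> q0 -1-> q4 -0-> q1 -1-> q4

After reading 6 characters, N is in state q4.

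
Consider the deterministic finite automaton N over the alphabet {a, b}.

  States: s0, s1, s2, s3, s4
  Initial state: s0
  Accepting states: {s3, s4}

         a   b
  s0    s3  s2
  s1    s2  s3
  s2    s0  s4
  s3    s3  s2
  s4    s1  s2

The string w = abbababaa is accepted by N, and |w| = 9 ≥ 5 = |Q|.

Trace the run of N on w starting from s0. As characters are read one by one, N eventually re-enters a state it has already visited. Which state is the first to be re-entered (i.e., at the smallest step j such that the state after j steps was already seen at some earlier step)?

State sequence: s0 -a-> s3 -b-> s2 -b-> s4 -a-> s1 -b-> s3 -a-> s3 -b-> s2 -a-> s0 -a-> s3
First repeat at step 5: s3 was already visited.

The earliest repeat is at step j = 5: N is in s3, which it already visited at step i = 1.
With |Q| = 5, pigeonhole forces a state repeat no later than step 5; the substring read between the first and second visits to that state can be pumped.

s3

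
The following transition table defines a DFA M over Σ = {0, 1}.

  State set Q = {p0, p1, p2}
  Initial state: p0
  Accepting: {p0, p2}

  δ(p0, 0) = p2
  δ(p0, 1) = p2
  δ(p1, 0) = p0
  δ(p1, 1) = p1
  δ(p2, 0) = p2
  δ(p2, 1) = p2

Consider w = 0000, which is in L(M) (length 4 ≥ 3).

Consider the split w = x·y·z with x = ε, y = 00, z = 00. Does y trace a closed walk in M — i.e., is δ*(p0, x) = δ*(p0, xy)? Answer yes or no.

Run of M on the first 2 characters of w = 0 0:
  step 0: p0  (start)
  step 1: p2  (read 0: p0→p2)
  step 2: p2  (read 0: p2→p2)

After x (step 0): p0. After xy (step 2): p2.
They differ (p0 ≠ p2), so y is not a cycle from the state after x; this split is not the one the pumping-lemma construction produces, and pumping y need not keep the string in L(M).

no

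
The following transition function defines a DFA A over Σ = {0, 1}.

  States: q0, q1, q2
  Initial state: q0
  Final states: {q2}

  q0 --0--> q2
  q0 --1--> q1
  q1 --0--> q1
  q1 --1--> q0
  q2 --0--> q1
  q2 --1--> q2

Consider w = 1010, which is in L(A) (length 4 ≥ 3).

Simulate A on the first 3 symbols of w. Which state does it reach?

Run of A on the first 3 characters of w = 1 0 1:
  step 0: q0  (start)
  step 1: q1  (read 1: q0→q1)
  step 2: q1  (read 0: q1→q1)
  step 3: q0  (read 1: q1→q0)

After reading 3 characters, A is in state q0.

q0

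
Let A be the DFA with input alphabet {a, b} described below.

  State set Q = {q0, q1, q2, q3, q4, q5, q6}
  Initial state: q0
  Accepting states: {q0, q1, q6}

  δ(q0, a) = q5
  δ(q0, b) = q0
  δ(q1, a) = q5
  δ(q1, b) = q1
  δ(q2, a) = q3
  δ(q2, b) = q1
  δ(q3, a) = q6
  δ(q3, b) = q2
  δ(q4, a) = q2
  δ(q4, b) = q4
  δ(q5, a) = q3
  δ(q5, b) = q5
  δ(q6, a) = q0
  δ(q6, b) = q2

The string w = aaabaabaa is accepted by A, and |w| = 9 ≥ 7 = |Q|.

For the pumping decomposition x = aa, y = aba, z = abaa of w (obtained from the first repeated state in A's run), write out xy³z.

xy^3z = aa·aba·aba·aba·abaa = aaabaabaabaabaa.
Reading y = aba takes A from q3 back to q3, so after x·y·y·y the machine is still in q3, and z then leads to the accepting state q6. Hence aaabaabaabaabaa ∈ L(A).

aaabaabaabaabaa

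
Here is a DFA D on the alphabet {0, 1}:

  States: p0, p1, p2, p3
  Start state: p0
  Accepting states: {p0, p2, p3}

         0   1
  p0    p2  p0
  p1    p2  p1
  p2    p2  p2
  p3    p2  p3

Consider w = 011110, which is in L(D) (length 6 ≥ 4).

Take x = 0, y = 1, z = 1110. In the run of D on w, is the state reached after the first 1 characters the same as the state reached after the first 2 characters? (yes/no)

State sequence: p0 -0-> p2 -1-> p2

After x (step 1): p2. After xy (step 2): p2.
They match, so y = 1 drives D around a cycle from p2 back to itself; pumping y any number of times keeps D in p2 before reading z, and xyⁱz ∈ L(D) for every i ≥ 0.

yes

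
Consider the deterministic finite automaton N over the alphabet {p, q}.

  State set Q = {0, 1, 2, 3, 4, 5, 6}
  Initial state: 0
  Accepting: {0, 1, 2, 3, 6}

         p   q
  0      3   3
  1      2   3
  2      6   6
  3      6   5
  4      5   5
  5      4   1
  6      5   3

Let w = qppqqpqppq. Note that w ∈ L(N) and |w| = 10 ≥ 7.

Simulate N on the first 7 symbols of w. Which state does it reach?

State sequence: 0 -q-> 3 -p-> 6 -p-> 5 -q-> 1 -q-> 3 -p-> 6 -q-> 3

After reading 7 characters, N is in state 3.
(This kind of state-tracing is the core of the pumping-lemma construction: with 7 states, pigeonhole forces a repeat within the first 7 steps.)

3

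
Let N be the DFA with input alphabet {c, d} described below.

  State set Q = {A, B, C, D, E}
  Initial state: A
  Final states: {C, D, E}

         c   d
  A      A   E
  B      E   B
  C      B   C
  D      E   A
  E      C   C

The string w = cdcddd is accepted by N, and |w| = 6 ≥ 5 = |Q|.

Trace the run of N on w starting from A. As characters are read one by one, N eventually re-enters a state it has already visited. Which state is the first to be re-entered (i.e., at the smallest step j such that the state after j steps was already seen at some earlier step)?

A

State sequence: A -c-> A -d-> E -c-> C -d-> C -d-> C -d-> C
First repeat at step 1: A was already visited.

The earliest repeat is at step j = 1: N is in A, which it already visited at step i = 0.
The DFA has 5 states, so the proof of the pumping lemma guarantees a repeated state among the first 5+1 visited; the segment between the two visits is the pumpable y.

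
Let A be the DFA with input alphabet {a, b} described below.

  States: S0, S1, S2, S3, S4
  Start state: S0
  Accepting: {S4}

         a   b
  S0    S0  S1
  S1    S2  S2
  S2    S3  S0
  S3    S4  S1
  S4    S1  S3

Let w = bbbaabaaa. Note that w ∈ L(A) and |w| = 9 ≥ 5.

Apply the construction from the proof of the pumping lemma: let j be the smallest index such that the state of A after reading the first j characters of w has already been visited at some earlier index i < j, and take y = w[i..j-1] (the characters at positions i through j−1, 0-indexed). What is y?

bbb

Run of A on w = b b b a a b a a a:
  step 0: S0  (start)
  step 1: S1  (read b: S0→S1)
  step 2: S2  (read b: S1→S2)
  step 3: S0  (read b: S2→S0)   ← first repeat (S0 seen earlier)
  step 4: S0  (read a: S0→S0)
  step 5: S0  (read a: S0→S0)
  step 6: S1  (read b: S0→S1)
  step 7: S2  (read a: S1→S2)
  step 8: S3  (read a: S2→S3)
  step 9: S4  (read a: S3→S4)

So i = 0, j = 3, giving x = w[0:0] = ε, y = w[0:3] = bbb, z = w[3:9] = aabaaa.
Check: |xy| = 3 ≤ 5 and |y| = 3 ≥ 1. Reading y takes A from S0 back to S0, so every xyⁱz is accepted.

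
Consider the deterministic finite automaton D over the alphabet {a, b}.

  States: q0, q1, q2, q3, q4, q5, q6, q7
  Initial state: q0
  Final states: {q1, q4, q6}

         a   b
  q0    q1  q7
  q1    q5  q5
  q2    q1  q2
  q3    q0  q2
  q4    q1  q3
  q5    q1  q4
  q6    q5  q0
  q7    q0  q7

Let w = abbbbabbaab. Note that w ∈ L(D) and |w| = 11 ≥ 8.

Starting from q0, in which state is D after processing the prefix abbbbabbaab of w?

Run of D on the first 11 characters of w = a b b b b a b b a a b:
  step 0: q0  (start)
  step 1: q1  (read a: q0→q1)
  step 2: q5  (read b: q1→q5)
  step 3: q4  (read b: q5→q4)
  step 4: q3  (read b: q4→q3)
  step 5: q2  (read b: q3→q2)
  step 6: q1  (read a: q2→q1)
  step 7: q5  (read b: q1→q5)
  step 8: q4  (read b: q5→q4)
  step 9: q1  (read a: q4→q1)
  step 10: q5  (read a: q1→q5)
  step 11: q4  (read b: q5→q4)

After reading 11 characters, D is in state q4.

q4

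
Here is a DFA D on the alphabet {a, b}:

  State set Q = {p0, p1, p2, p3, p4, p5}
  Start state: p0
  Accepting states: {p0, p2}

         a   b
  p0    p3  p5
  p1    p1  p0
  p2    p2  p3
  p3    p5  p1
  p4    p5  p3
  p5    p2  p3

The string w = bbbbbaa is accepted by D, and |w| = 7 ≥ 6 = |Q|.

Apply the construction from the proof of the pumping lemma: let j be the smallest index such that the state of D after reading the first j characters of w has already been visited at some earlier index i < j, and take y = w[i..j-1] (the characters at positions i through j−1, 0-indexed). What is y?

Run of D on w = b b b b b a a:
  step 0: p0  (start)
  step 1: p5  (read b: p0→p5)
  step 2: p3  (read b: p5→p3)
  step 3: p1  (read b: p3→p1)
  step 4: p0  (read b: p1→p0)   ← first repeat (p0 seen earlier)
  step 5: p5  (read b: p0→p5)
  step 6: p2  (read a: p5→p2)
  step 7: p2  (read a: p2→p2)

So i = 0, j = 4, giving x = w[0:0] = ε, y = w[0:4] = bbbb, z = w[4:7] = baa.
Check: |xy| = 4 ≤ 6 and |y| = 4 ≥ 1. Reading y takes D from p0 back to p0, so every xyⁱz is accepted.
Since D has 6 states, any run of length ≥ 6 visits 6+1 states, so by pigeonhole some state repeats within the first 6 steps — that repeat gives the pumpable loop.

bbbb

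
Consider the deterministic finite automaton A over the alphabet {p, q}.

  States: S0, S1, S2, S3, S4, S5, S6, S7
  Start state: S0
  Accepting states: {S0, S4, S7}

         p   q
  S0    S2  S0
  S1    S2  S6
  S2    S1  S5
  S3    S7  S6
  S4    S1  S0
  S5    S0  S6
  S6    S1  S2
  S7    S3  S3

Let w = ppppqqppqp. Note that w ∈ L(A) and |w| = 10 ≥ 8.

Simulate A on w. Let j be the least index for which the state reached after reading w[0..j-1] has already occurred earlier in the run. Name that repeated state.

S2

State sequence: S0 -p-> S2 -p-> S1 -p-> S2 -p-> S1 -q-> S6 -q-> S2 -p-> S1 -p-> S2 -q-> S5 -p-> S0
First repeat at step 3: S2 was already visited.

The earliest repeat is at step j = 3: A is in S2, which it already visited at step i = 1.
The DFA has 8 states, so the proof of the pumping lemma guarantees a repeated state among the first 8+1 visited; the segment between the two visits is the pumpable y.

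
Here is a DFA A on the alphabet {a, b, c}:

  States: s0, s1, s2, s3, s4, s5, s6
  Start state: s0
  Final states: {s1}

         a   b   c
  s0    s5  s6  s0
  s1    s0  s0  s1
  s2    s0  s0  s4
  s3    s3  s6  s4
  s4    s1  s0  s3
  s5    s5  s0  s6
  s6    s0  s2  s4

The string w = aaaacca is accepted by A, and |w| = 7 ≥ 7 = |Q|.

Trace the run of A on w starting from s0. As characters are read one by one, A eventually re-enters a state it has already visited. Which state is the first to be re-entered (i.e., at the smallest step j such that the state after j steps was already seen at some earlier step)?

Run of A on w = a a a a c c a:
  step 0: s0  (start)
  step 1: s5  (read a: s0→s5)
  step 2: s5  (read a: s5→s5)   ← first repeat (s5 seen earlier)
  step 3: s5  (read a: s5→s5)
  step 4: s5  (read a: s5→s5)
  step 5: s6  (read c: s5→s6)
  step 6: s4  (read c: s6→s4)
  step 7: s1  (read a: s4→s1)

The earliest repeat is at step j = 2: A is in s5, which it already visited at step i = 1.
Pumping length from the standard proof: p = 7 (the number of states). The repeated state found above gives |xy| = j ≤ 7 and |y| = j − i ≥ 1.

s5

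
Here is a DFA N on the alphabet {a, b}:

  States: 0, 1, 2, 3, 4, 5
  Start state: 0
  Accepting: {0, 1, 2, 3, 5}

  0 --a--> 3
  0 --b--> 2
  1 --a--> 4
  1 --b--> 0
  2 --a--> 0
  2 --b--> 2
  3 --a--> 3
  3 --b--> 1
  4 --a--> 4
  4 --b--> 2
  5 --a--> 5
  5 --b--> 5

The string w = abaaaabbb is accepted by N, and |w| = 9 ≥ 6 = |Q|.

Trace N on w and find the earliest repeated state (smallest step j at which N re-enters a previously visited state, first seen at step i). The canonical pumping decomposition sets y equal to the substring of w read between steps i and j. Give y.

State sequence: 0 -a-> 3 -b-> 1 -a-> 4 -a-> 4 -a-> 4 -a-> 4 -b-> 2 -b-> 2 -b-> 2
First repeat at step 4: 4 was already visited.

So i = 3, j = 4, giving x = w[0:3] = aba, y = w[3:4] = a, z = w[4:9] = aabbb.
Check: |xy| = 4 ≤ 6 and |y| = 1 ≥ 1. Reading y takes N from 4 back to 4, so every xyⁱz is accepted.

a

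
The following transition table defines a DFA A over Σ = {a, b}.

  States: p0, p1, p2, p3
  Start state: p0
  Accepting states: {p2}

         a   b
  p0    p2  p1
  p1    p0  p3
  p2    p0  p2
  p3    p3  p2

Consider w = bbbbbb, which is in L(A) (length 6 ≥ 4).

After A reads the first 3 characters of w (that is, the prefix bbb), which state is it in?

p2

Run of A on the first 3 characters of w = b b b:
  step 0: p0  (start)
  step 1: p1  (read b: p0→p1)
  step 2: p3  (read b: p1→p3)
  step 3: p2  (read b: p3→p2)

After reading 3 characters, A is in state p2.
(This kind of state-tracing is the core of the pumping-lemma construction: with 4 states, pigeonhole forces a repeat within the first 4 steps.)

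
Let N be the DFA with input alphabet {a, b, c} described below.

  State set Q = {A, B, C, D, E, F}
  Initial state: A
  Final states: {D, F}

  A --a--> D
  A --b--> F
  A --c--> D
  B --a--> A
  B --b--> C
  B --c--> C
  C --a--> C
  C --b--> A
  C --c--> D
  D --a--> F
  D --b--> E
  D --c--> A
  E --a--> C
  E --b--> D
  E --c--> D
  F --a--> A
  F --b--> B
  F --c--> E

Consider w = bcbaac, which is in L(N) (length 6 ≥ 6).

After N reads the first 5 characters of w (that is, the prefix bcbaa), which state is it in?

Run of N on the first 5 characters of w = b c b a a:
  step 0: A  (start)
  step 1: F  (read b: A→F)
  step 2: E  (read c: F→E)
  step 3: D  (read b: E→D)
  step 4: F  (read a: D→F)
  step 5: A  (read a: F→A)

After reading 5 characters, N is in state A.

A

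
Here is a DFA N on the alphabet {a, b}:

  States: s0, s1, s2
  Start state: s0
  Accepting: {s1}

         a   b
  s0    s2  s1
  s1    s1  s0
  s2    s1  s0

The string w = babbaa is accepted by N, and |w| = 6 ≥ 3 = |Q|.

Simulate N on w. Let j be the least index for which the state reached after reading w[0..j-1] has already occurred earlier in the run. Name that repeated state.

s1

Run of N on w = b a b b a a:
  step 0: s0  (start)
  step 1: s1  (read b: s0→s1)
  step 2: s1  (read a: s1→s1)   ← first repeat (s1 seen earlier)
  step 3: s0  (read b: s1→s0)
  step 4: s1  (read b: s0→s1)
  step 5: s1  (read a: s1→s1)
  step 6: s1  (read a: s1→s1)

The earliest repeat is at step j = 2: N is in s1, which it already visited at step i = 1.
Since N has 3 states, any run of length ≥ 3 visits 3+1 states, so by pigeonhole some state repeats within the first 3 steps — that repeat gives the pumpable loop.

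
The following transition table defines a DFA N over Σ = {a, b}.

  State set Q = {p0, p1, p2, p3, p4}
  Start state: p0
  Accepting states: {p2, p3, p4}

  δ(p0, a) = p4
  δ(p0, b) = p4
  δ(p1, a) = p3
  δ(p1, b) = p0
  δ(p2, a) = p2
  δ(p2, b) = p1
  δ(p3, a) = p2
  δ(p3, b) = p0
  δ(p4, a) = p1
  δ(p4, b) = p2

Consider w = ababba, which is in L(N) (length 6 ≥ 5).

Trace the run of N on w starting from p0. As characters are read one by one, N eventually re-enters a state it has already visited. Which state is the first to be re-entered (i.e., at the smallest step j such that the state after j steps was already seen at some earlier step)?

p2

State sequence: p0 -a-> p4 -b-> p2 -a-> p2 -b-> p1 -b-> p0 -a-> p4
First repeat at step 3: p2 was already visited.

The earliest repeat is at step j = 3: N is in p2, which it already visited at step i = 2.
Pumping length from the standard proof: p = 5 (the number of states). The repeated state found above gives |xy| = j ≤ 5 and |y| = j − i ≥ 1.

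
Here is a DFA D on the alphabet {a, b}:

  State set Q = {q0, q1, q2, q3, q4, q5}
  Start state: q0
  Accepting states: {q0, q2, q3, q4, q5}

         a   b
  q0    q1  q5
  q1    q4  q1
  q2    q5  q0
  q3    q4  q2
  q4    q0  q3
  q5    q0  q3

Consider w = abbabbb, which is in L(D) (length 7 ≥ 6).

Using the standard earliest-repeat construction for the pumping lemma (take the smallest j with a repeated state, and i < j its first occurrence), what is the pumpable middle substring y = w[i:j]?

b

State sequence: q0 -a-> q1 -b-> q1 -b-> q1 -a-> q4 -b-> q3 -b-> q2 -b-> q0
First repeat at step 2: q1 was already visited.

So i = 1, j = 2, giving x = w[0:1] = a, y = w[1:2] = b, z = w[2:7] = babbb.
Check: |xy| = 2 ≤ 6 and |y| = 1 ≥ 1. Reading y takes D from q1 back to q1, so every xyⁱz is accepted.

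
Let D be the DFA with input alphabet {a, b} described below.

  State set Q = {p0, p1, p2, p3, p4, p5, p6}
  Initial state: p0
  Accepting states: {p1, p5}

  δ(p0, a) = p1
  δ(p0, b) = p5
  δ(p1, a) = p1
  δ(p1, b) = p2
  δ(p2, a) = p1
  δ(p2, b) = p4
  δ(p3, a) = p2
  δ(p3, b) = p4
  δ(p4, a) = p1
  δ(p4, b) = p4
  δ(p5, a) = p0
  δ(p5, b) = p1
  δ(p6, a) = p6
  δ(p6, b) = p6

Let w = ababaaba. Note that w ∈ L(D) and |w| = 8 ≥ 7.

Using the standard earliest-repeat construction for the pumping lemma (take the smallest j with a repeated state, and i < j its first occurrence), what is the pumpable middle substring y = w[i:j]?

State sequence: p0 -a-> p1 -b-> p2 -a-> p1 -b-> p2 -a-> p1 -a-> p1 -b-> p2 -a-> p1
First repeat at step 3: p1 was already visited.

So i = 1, j = 3, giving x = w[0:1] = a, y = w[1:3] = ba, z = w[3:8] = baaba.
Check: |xy| = 3 ≤ 7 and |y| = 2 ≥ 1. Reading y takes D from p1 back to p1, so every xyⁱz is accepted.
Pumping length from the standard proof: p = 7 (the number of states). The repeated state found above gives |xy| = j ≤ 7 and |y| = j − i ≥ 1.

ba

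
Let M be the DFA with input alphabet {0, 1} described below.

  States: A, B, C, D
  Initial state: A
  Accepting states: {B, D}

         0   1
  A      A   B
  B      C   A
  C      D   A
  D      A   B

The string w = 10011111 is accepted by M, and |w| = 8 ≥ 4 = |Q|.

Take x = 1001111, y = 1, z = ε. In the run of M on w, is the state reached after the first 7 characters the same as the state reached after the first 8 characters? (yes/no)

no

Run of M on the first 8 characters of w = 1 0 0 1 1 1 1 1:
  step 0: A  (start)
  step 1: B  (read 1: A→B)
  step 2: C  (read 0: B→C)
  step 3: D  (read 0: C→D)
  step 4: B  (read 1: D→B)
  step 5: A  (read 1: B→A)
  step 6: B  (read 1: A→B)
  step 7: A  (read 1: B→A)
  step 8: B  (read 1: A→B)

After x (step 7): A. After xy (step 8): B.
They differ (A ≠ B), so y is not a cycle from the state after x; this split is not the one the pumping-lemma construction produces, and pumping y need not keep the string in L(M).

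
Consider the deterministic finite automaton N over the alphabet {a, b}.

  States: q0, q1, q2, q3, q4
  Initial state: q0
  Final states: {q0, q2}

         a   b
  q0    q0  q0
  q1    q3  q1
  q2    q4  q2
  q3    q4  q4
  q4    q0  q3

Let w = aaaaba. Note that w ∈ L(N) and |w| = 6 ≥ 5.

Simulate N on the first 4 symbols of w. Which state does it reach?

Run of N on the first 4 characters of w = a a a a:
  step 0: q0  (start)
  step 1: q0  (read a: q0→q0)
  step 2: q0  (read a: q0→q0)
  step 3: q0  (read a: q0→q0)
  step 4: q0  (read a: q0→q0)

After reading 4 characters, N is in state q0.

q0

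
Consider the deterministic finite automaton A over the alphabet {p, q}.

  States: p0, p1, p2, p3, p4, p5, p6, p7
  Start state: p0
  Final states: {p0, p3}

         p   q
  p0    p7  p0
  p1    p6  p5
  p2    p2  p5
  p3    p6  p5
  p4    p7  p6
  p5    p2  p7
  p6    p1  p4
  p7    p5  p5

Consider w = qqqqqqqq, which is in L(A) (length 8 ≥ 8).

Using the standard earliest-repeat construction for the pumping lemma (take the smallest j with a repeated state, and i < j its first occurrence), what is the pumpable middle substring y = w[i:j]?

q

Run of A on w = q q q q q q q q:
  step 0: p0  (start)
  step 1: p0  (read q: p0→p0)   ← first repeat (p0 seen earlier)
  step 2: p0  (read q: p0→p0)
  step 3: p0  (read q: p0→p0)
  step 4: p0  (read q: p0→p0)
  step 5: p0  (read q: p0→p0)
  step 6: p0  (read q: p0→p0)
  step 7: p0  (read q: p0→p0)
  step 8: p0  (read q: p0→p0)

So i = 0, j = 1, giving x = w[0:0] = ε, y = w[0:1] = q, z = w[1:8] = qqqqqqq.
Check: |xy| = 1 ≤ 8 and |y| = 1 ≥ 1. Reading y takes A from p0 back to p0, so every xyⁱz is accepted.
The DFA has 8 states, so the proof of the pumping lemma guarantees a repeated state among the first 8+1 visited; the segment between the two visits is the pumpable y.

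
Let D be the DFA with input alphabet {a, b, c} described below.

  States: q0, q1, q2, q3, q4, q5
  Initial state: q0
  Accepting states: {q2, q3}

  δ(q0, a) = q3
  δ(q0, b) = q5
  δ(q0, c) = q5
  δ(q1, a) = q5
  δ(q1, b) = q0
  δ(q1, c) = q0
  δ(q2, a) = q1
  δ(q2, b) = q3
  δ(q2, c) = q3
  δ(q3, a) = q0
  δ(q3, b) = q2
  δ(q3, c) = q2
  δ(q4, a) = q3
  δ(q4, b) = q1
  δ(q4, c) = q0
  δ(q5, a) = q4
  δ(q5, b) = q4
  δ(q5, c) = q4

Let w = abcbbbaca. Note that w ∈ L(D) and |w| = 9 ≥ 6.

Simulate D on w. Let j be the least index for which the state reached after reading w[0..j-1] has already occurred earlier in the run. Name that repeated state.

Run of D on w = a b c b b b a c a:
  step 0: q0  (start)
  step 1: q3  (read a: q0→q3)
  step 2: q2  (read b: q3→q2)
  step 3: q3  (read c: q2→q3)   ← first repeat (q3 seen earlier)
  step 4: q2  (read b: q3→q2)
  step 5: q3  (read b: q2→q3)
  step 6: q2  (read b: q3→q2)
  step 7: q1  (read a: q2→q1)
  step 8: q0  (read c: q1→q0)
  step 9: q3  (read a: q0→q3)

The earliest repeat is at step j = 3: D is in q3, which it already visited at step i = 1.
Pumping length from the standard proof: p = 6 (the number of states). The repeated state found above gives |xy| = j ≤ 6 and |y| = j − i ≥ 1.

q3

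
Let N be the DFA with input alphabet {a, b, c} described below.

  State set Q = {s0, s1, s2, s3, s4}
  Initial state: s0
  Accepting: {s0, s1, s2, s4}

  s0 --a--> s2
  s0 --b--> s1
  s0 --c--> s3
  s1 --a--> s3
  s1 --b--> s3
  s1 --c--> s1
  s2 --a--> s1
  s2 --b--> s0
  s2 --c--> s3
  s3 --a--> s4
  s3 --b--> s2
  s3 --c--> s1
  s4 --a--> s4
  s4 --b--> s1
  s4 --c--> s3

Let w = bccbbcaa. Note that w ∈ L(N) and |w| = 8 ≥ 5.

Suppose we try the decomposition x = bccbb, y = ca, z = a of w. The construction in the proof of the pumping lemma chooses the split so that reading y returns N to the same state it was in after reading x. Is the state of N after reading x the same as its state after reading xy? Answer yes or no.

no

Run of N on the first 7 characters of w = b c c b b c a:
  step 0: s0  (start)
  step 1: s1  (read b: s0→s1)
  step 2: s1  (read c: s1→s1)
  step 3: s1  (read c: s1→s1)
  step 4: s3  (read b: s1→s3)
  step 5: s2  (read b: s3→s2)
  step 6: s3  (read c: s2→s3)
  step 7: s4  (read a: s3→s4)

After x (step 5): s2. After xy (step 7): s4.
They differ (s2 ≠ s4), so y is not a cycle from the state after x; this split is not the one the pumping-lemma construction produces, and pumping y need not keep the string in L(N).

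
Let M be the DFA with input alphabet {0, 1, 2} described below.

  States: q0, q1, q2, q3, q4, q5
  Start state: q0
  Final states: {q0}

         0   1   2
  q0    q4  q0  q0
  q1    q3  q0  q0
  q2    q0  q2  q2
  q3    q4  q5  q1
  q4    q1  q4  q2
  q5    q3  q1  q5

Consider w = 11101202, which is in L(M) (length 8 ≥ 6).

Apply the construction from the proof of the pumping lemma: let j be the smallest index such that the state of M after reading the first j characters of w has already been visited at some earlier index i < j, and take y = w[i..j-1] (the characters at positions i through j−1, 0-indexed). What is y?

1

Run of M on w = 1 1 1 0 1 2 0 2:
  step 0: q0  (start)
  step 1: q0  (read 1: q0→q0)   ← first repeat (q0 seen earlier)
  step 2: q0  (read 1: q0→q0)
  step 3: q0  (read 1: q0→q0)
  step 4: q4  (read 0: q0→q4)
  step 5: q4  (read 1: q4→q4)
  step 6: q2  (read 2: q4→q2)
  step 7: q0  (read 0: q2→q0)
  step 8: q0  (read 2: q0→q0)

So i = 0, j = 1, giving x = w[0:0] = ε, y = w[0:1] = 1, z = w[1:8] = 1101202.
Check: |xy| = 1 ≤ 6 and |y| = 1 ≥ 1. Reading y takes M from q0 back to q0, so every xyⁱz is accepted.
Pumping length from the standard proof: p = 6 (the number of states). The repeated state found above gives |xy| = j ≤ 6 and |y| = j − i ≥ 1.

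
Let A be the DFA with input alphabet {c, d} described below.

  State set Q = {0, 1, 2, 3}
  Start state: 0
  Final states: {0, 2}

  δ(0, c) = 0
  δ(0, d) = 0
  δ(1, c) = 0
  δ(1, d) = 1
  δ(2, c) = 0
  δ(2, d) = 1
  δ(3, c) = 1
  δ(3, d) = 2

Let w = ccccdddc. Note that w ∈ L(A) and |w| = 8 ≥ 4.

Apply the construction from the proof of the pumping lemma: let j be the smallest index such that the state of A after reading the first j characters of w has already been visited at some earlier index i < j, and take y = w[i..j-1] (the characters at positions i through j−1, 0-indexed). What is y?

State sequence: 0 -c-> 0 -c-> 0 -c-> 0 -c-> 0 -d-> 0 -d-> 0 -d-> 0 -c-> 0
First repeat at step 1: 0 was already visited.

So i = 0, j = 1, giving x = w[0:0] = ε, y = w[0:1] = c, z = w[1:8] = cccdddc.
Check: |xy| = 1 ≤ 4 and |y| = 1 ≥ 1. Reading y takes A from 0 back to 0, so every xyⁱz is accepted.
The DFA has 4 states, so the proof of the pumping lemma guarantees a repeated state among the first 4+1 visited; the segment between the two visits is the pumpable y.

c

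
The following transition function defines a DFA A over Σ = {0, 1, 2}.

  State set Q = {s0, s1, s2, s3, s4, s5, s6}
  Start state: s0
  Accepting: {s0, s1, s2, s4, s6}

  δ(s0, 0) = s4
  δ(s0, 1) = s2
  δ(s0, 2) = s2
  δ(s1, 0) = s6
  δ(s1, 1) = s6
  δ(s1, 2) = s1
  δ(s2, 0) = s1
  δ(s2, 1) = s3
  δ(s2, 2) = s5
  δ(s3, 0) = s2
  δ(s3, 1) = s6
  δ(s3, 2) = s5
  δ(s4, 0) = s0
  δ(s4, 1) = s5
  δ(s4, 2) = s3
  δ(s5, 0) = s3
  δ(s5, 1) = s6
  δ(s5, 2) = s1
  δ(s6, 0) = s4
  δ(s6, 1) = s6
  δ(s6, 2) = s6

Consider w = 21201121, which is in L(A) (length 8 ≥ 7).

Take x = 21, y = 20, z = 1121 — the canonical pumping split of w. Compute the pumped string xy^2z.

xy^2z = 21·20·20·1121 = 2120201121.
Reading y = 20 takes A from s3 back to s3, so after x·y·y the machine is still in s3, and z then leads to the accepting state s6. Hence 2120201121 ∈ L(A).

2120201121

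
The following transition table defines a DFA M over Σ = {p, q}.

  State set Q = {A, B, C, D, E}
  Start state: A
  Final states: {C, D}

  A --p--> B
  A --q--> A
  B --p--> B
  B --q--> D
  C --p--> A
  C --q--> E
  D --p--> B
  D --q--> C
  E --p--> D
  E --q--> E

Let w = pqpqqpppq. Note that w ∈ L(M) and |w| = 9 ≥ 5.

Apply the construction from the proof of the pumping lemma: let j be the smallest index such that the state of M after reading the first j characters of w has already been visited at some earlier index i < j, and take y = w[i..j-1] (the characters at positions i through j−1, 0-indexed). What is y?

State sequence: A -p-> B -q-> D -p-> B -q-> D -q-> C -p-> A -p-> B -p-> B -q-> D
First repeat at step 3: B was already visited.

So i = 1, j = 3, giving x = w[0:1] = p, y = w[1:3] = qp, z = w[3:9] = qqpppq.
Check: |xy| = 3 ≤ 5 and |y| = 2 ≥ 1. Reading y takes M from B back to B, so every xyⁱz is accepted.
Pumping length from the standard proof: p = 5 (the number of states). The repeated state found above gives |xy| = j ≤ 5 and |y| = j − i ≥ 1.

qp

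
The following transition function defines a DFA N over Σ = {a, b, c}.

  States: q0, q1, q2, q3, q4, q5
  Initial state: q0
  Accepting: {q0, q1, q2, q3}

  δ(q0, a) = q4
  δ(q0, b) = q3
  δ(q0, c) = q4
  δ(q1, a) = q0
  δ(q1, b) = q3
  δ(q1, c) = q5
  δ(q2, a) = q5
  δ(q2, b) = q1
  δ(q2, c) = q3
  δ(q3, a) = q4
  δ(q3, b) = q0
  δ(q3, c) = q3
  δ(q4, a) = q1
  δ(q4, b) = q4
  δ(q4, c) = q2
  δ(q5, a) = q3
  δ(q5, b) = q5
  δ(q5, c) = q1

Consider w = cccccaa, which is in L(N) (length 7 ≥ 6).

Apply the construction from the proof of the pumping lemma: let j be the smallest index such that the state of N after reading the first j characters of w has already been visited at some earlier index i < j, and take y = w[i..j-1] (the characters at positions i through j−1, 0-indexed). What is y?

Run of N on w = c c c c c a a:
  step 0: q0  (start)
  step 1: q4  (read c: q0→q4)
  step 2: q2  (read c: q4→q2)
  step 3: q3  (read c: q2→q3)
  step 4: q3  (read c: q3→q3)   ← first repeat (q3 seen earlier)
  step 5: q3  (read c: q3→q3)
  step 6: q4  (read a: q3→q4)
  step 7: q1  (read a: q4→q1)

So i = 3, j = 4, giving x = w[0:3] = ccc, y = w[3:4] = c, z = w[4:7] = caa.
Check: |xy| = 4 ≤ 6 and |y| = 1 ≥ 1. Reading y takes N from q3 back to q3, so every xyⁱz is accepted.

c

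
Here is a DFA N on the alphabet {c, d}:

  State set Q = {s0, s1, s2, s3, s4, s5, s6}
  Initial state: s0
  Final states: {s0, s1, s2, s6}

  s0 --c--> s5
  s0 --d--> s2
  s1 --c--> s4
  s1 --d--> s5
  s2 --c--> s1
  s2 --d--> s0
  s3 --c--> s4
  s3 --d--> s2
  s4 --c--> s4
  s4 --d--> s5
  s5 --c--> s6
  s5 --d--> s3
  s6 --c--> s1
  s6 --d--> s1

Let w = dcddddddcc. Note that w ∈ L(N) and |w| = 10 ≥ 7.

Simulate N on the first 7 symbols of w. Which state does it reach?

State sequence: s0 -d-> s2 -c-> s1 -d-> s5 -d-> s3 -d-> s2 -d-> s0 -d-> s2

After reading 7 characters, N is in state s2.

s2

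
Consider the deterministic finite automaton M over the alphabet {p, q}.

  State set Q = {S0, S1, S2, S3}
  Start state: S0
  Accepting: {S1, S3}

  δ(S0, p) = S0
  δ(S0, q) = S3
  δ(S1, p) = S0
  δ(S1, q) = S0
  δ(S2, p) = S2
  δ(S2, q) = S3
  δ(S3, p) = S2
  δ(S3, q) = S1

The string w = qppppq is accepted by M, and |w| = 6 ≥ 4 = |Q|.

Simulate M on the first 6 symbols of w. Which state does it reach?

S3

State sequence: S0 -q-> S3 -p-> S2 -p-> S2 -p-> S2 -p-> S2 -q-> S3

After reading 6 characters, M is in state S3.
(This kind of state-tracing is the core of the pumping-lemma construction: with 4 states, pigeonhole forces a repeat within the first 4 steps.)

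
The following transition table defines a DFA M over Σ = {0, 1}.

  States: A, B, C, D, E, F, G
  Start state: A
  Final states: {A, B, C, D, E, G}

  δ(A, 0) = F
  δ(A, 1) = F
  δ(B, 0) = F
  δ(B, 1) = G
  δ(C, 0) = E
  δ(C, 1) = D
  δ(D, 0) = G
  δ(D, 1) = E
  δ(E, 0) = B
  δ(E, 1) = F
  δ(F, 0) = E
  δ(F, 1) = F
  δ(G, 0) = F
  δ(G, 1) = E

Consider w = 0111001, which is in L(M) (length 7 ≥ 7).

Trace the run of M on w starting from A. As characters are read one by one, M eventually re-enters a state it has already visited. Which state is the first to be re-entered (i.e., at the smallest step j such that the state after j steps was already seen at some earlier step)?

Run of M on w = 0 1 1 1 0 0 1:
  step 0: A  (start)
  step 1: F  (read 0: A→F)
  step 2: F  (read 1: F→F)   ← first repeat (F seen earlier)
  step 3: F  (read 1: F→F)
  step 4: F  (read 1: F→F)
  step 5: E  (read 0: F→E)
  step 6: B  (read 0: E→B)
  step 7: G  (read 1: B→G)

The earliest repeat is at step j = 2: M is in F, which it already visited at step i = 1.

F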